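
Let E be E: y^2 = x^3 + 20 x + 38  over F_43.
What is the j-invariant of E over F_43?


Delta = -16(4 a^3 + 27 b^2) mod 43 = 37
-1728 * (4 a)^3 = -1728 * (4*20)^3 mod 43 = 8
j = 8 * 37^(-1) mod 43 = 13

j = 13 (mod 43)


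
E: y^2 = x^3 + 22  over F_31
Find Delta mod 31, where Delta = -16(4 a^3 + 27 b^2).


4 a^3 + 27 b^2 = 4*0^3 + 27*22^2 = 0 + 13068 = 13068
Delta = -16 * (13068) = -209088
Delta mod 31 = 7

Delta = 7 (mod 31)


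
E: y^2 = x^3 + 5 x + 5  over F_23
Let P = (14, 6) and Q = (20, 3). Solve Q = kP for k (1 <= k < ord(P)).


Enumerate multiples of P until we hit Q = (20, 3):
  1P = (14, 6)
  2P = (3, 22)
  3P = (18, 4)
  4P = (20, 20)
  5P = (20, 3)
Match found at i = 5.

k = 5


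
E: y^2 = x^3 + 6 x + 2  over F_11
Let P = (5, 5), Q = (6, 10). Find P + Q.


P != Q, so use the chord formula.
s = (y2 - y1) / (x2 - x1) = (5) / (1) mod 11 = 5
x3 = s^2 - x1 - x2 mod 11 = 5^2 - 5 - 6 = 3
y3 = s (x1 - x3) - y1 mod 11 = 5 * (5 - 3) - 5 = 5

P + Q = (3, 5)


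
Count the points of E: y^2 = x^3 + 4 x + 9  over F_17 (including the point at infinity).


For each x in F_17, count y with y^2 = x^3 + 4 x + 9 mod 17:
  x = 0: RHS = 9, y in [3, 14]  -> 2 point(s)
  x = 2: RHS = 8, y in [5, 12]  -> 2 point(s)
  x = 4: RHS = 4, y in [2, 15]  -> 2 point(s)
  x = 5: RHS = 1, y in [1, 16]  -> 2 point(s)
  x = 8: RHS = 9, y in [3, 14]  -> 2 point(s)
  x = 9: RHS = 9, y in [3, 14]  -> 2 point(s)
  x = 12: RHS = 0, y in [0]  -> 1 point(s)
  x = 14: RHS = 4, y in [2, 15]  -> 2 point(s)
  x = 16: RHS = 4, y in [2, 15]  -> 2 point(s)
Affine points: 17. Add the point at infinity: total = 18.

#E(F_17) = 18


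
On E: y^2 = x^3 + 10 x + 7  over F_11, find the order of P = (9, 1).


Compute successive multiples of P until we hit O:
  1P = (9, 1)
  2P = (4, 10)
  3P = (3, 8)
  4P = (8, 7)
  5P = (8, 4)
  6P = (3, 3)
  7P = (4, 1)
  8P = (9, 10)
  ... (continuing to 9P)
  9P = O

ord(P) = 9


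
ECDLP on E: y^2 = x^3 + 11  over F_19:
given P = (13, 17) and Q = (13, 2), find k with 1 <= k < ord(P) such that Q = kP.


Enumerate multiples of P until we hit Q = (13, 2):
  1P = (13, 17)
  2P = (0, 12)
  3P = (3, 0)
  4P = (0, 7)
  5P = (13, 2)
Match found at i = 5.

k = 5


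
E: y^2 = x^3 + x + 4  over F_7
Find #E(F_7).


For each x in F_7, count y with y^2 = x^3 + 1 x + 4 mod 7:
  x = 0: RHS = 4, y in [2, 5]  -> 2 point(s)
  x = 2: RHS = 0, y in [0]  -> 1 point(s)
  x = 4: RHS = 2, y in [3, 4]  -> 2 point(s)
  x = 5: RHS = 1, y in [1, 6]  -> 2 point(s)
  x = 6: RHS = 2, y in [3, 4]  -> 2 point(s)
Affine points: 9. Add the point at infinity: total = 10.

#E(F_7) = 10


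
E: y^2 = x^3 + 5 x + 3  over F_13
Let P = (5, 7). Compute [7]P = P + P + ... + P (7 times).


k = 7 = 111_2 (binary, LSB first: 111)
Double-and-add from P = (5, 7):
  bit 0 = 1: acc = O + (5, 7) = (5, 7)
  bit 1 = 1: acc = (5, 7) + (7, 2) = (4, 10)
  bit 2 = 1: acc = (4, 10) + (0, 4) = (8, 10)

7P = (8, 10)


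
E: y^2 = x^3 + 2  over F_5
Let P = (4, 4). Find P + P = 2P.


Doubling: s = (3 x1^2 + a) / (2 y1)
s = (3*4^2 + 0) / (2*4) mod 5 = 1
x3 = s^2 - 2 x1 mod 5 = 1^2 - 2*4 = 3
y3 = s (x1 - x3) - y1 mod 5 = 1 * (4 - 3) - 4 = 2

2P = (3, 2)


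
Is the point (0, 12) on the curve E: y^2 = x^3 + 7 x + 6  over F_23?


Check whether y^2 = x^3 + 7 x + 6 (mod 23) for (x, y) = (0, 12).
LHS: y^2 = 12^2 mod 23 = 6
RHS: x^3 + 7 x + 6 = 0^3 + 7*0 + 6 mod 23 = 6
LHS = RHS

Yes, on the curve


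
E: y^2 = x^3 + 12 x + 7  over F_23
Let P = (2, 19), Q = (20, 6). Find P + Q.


P != Q, so use the chord formula.
s = (y2 - y1) / (x2 - x1) = (10) / (18) mod 23 = 21
x3 = s^2 - x1 - x2 mod 23 = 21^2 - 2 - 20 = 5
y3 = s (x1 - x3) - y1 mod 23 = 21 * (2 - 5) - 19 = 10

P + Q = (5, 10)


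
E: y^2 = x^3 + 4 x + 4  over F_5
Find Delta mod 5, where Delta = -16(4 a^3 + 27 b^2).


4 a^3 + 27 b^2 = 4*4^3 + 27*4^2 = 256 + 432 = 688
Delta = -16 * (688) = -11008
Delta mod 5 = 2

Delta = 2 (mod 5)


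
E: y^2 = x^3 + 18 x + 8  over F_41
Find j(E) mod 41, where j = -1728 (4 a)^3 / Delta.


Delta = -16(4 a^3 + 27 b^2) mod 41 = 2
-1728 * (4 a)^3 = -1728 * (4*18)^3 mod 41 = 14
j = 14 * 2^(-1) mod 41 = 7

j = 7 (mod 41)


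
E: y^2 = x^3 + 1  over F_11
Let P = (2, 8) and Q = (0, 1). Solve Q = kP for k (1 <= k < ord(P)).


Enumerate multiples of P until we hit Q = (0, 1):
  1P = (2, 8)
  2P = (0, 10)
  3P = (10, 0)
  4P = (0, 1)
Match found at i = 4.

k = 4


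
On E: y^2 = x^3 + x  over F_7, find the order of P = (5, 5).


Compute successive multiples of P until we hit O:
  1P = (5, 5)
  2P = (1, 3)
  3P = (3, 3)
  4P = (0, 0)
  5P = (3, 4)
  6P = (1, 4)
  7P = (5, 2)
  8P = O

ord(P) = 8


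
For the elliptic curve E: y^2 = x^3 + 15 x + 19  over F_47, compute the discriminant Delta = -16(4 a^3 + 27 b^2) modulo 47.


4 a^3 + 27 b^2 = 4*15^3 + 27*19^2 = 13500 + 9747 = 23247
Delta = -16 * (23247) = -371952
Delta mod 47 = 6

Delta = 6 (mod 47)


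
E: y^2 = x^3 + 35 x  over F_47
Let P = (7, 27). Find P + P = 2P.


Doubling: s = (3 x1^2 + a) / (2 y1)
s = (3*7^2 + 35) / (2*27) mod 47 = 26
x3 = s^2 - 2 x1 mod 47 = 26^2 - 2*7 = 4
y3 = s (x1 - x3) - y1 mod 47 = 26 * (7 - 4) - 27 = 4

2P = (4, 4)


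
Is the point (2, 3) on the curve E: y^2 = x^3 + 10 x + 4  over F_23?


Check whether y^2 = x^3 + 10 x + 4 (mod 23) for (x, y) = (2, 3).
LHS: y^2 = 3^2 mod 23 = 9
RHS: x^3 + 10 x + 4 = 2^3 + 10*2 + 4 mod 23 = 9
LHS = RHS

Yes, on the curve


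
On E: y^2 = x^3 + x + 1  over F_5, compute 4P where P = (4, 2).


k = 4 = 100_2 (binary, LSB first: 001)
Double-and-add from P = (4, 2):
  bit 0 = 0: acc unchanged = O
  bit 1 = 0: acc unchanged = O
  bit 2 = 1: acc = O + (0, 4) = (0, 4)

4P = (0, 4)


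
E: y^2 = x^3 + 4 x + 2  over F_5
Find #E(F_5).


For each x in F_5, count y with y^2 = x^3 + 4 x + 2 mod 5:
  x = 3: RHS = 1, y in [1, 4]  -> 2 point(s)
Affine points: 2. Add the point at infinity: total = 3.

#E(F_5) = 3


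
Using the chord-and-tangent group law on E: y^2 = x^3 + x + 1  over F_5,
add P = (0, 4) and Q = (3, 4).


P != Q, so use the chord formula.
s = (y2 - y1) / (x2 - x1) = (0) / (3) mod 5 = 0
x3 = s^2 - x1 - x2 mod 5 = 0^2 - 0 - 3 = 2
y3 = s (x1 - x3) - y1 mod 5 = 0 * (0 - 2) - 4 = 1

P + Q = (2, 1)


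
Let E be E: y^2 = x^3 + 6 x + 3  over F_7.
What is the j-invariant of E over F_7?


Delta = -16(4 a^3 + 27 b^2) mod 7 = 5
-1728 * (4 a)^3 = -1728 * (4*6)^3 mod 7 = 6
j = 6 * 5^(-1) mod 7 = 4

j = 4 (mod 7)


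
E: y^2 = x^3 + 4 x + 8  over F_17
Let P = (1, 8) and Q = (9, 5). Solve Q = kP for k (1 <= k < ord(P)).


Enumerate multiples of P until we hit Q = (9, 5):
  1P = (1, 8)
  2P = (13, 8)
  3P = (3, 9)
  4P = (9, 5)
Match found at i = 4.

k = 4


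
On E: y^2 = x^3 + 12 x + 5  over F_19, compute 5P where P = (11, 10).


k = 5 = 101_2 (binary, LSB first: 101)
Double-and-add from P = (11, 10):
  bit 0 = 1: acc = O + (11, 10) = (11, 10)
  bit 1 = 0: acc unchanged = (11, 10)
  bit 2 = 1: acc = (11, 10) + (10, 2) = (5, 0)

5P = (5, 0)


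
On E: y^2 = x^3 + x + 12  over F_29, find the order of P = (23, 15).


Compute successive multiples of P until we hit O:
  1P = (23, 15)
  2P = (3, 19)
  3P = (10, 23)
  4P = (18, 2)
  5P = (11, 22)
  6P = (4, 15)
  7P = (2, 14)
  8P = (9, 5)
  ... (continuing to 23P)
  23P = O

ord(P) = 23


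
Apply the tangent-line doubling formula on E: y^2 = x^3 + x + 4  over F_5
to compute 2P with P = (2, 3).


Doubling: s = (3 x1^2 + a) / (2 y1)
s = (3*2^2 + 1) / (2*3) mod 5 = 3
x3 = s^2 - 2 x1 mod 5 = 3^2 - 2*2 = 0
y3 = s (x1 - x3) - y1 mod 5 = 3 * (2 - 0) - 3 = 3

2P = (0, 3)


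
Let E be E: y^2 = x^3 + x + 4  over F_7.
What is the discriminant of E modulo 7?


4 a^3 + 27 b^2 = 4*1^3 + 27*4^2 = 4 + 432 = 436
Delta = -16 * (436) = -6976
Delta mod 7 = 3

Delta = 3 (mod 7)


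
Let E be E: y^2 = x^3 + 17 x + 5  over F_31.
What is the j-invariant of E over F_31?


Delta = -16(4 a^3 + 27 b^2) mod 31 = 20
-1728 * (4 a)^3 = -1728 * (4*17)^3 mod 31 = 23
j = 23 * 20^(-1) mod 31 = 12

j = 12 (mod 31)


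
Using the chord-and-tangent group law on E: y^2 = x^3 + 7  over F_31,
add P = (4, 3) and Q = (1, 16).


P != Q, so use the chord formula.
s = (y2 - y1) / (x2 - x1) = (13) / (28) mod 31 = 6
x3 = s^2 - x1 - x2 mod 31 = 6^2 - 4 - 1 = 0
y3 = s (x1 - x3) - y1 mod 31 = 6 * (4 - 0) - 3 = 21

P + Q = (0, 21)


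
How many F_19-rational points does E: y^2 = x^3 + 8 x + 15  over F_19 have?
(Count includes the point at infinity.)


For each x in F_19, count y with y^2 = x^3 + 8 x + 15 mod 19:
  x = 1: RHS = 5, y in [9, 10]  -> 2 point(s)
  x = 2: RHS = 1, y in [1, 18]  -> 2 point(s)
  x = 3: RHS = 9, y in [3, 16]  -> 2 point(s)
  x = 4: RHS = 16, y in [4, 15]  -> 2 point(s)
  x = 5: RHS = 9, y in [3, 16]  -> 2 point(s)
  x = 11: RHS = 9, y in [3, 16]  -> 2 point(s)
  x = 13: RHS = 17, y in [6, 13]  -> 2 point(s)
  x = 18: RHS = 6, y in [5, 14]  -> 2 point(s)
Affine points: 16. Add the point at infinity: total = 17.

#E(F_19) = 17


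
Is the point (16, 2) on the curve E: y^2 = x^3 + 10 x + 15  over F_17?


Check whether y^2 = x^3 + 10 x + 15 (mod 17) for (x, y) = (16, 2).
LHS: y^2 = 2^2 mod 17 = 4
RHS: x^3 + 10 x + 15 = 16^3 + 10*16 + 15 mod 17 = 4
LHS = RHS

Yes, on the curve


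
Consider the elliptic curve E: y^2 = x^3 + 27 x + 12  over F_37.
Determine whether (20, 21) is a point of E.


Check whether y^2 = x^3 + 27 x + 12 (mod 37) for (x, y) = (20, 21).
LHS: y^2 = 21^2 mod 37 = 34
RHS: x^3 + 27 x + 12 = 20^3 + 27*20 + 12 mod 37 = 5
LHS != RHS

No, not on the curve


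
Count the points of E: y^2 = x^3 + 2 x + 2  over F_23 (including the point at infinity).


For each x in F_23, count y with y^2 = x^3 + 2 x + 2 mod 23:
  x = 0: RHS = 2, y in [5, 18]  -> 2 point(s)
  x = 3: RHS = 12, y in [9, 14]  -> 2 point(s)
  x = 6: RHS = 0, y in [0]  -> 1 point(s)
  x = 8: RHS = 1, y in [1, 22]  -> 2 point(s)
  x = 9: RHS = 13, y in [6, 17]  -> 2 point(s)
  x = 12: RHS = 6, y in [11, 12]  -> 2 point(s)
  x = 15: RHS = 3, y in [7, 16]  -> 2 point(s)
  x = 16: RHS = 13, y in [6, 17]  -> 2 point(s)
  x = 17: RHS = 4, y in [2, 21]  -> 2 point(s)
  x = 21: RHS = 13, y in [6, 17]  -> 2 point(s)
Affine points: 19. Add the point at infinity: total = 20.

#E(F_23) = 20


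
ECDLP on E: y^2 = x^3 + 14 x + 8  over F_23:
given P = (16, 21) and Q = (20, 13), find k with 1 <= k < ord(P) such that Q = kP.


Enumerate multiples of P until we hit Q = (20, 13):
  1P = (16, 21)
  2P = (14, 2)
  3P = (20, 10)
  4P = (19, 16)
  5P = (1, 0)
  6P = (19, 7)
  7P = (20, 13)
Match found at i = 7.

k = 7


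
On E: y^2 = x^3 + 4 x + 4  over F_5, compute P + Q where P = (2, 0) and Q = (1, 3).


P != Q, so use the chord formula.
s = (y2 - y1) / (x2 - x1) = (3) / (4) mod 5 = 2
x3 = s^2 - x1 - x2 mod 5 = 2^2 - 2 - 1 = 1
y3 = s (x1 - x3) - y1 mod 5 = 2 * (2 - 1) - 0 = 2

P + Q = (1, 2)


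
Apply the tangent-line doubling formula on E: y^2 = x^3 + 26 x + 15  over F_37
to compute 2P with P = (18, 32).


Doubling: s = (3 x1^2 + a) / (2 y1)
s = (3*18^2 + 26) / (2*32) mod 37 = 26
x3 = s^2 - 2 x1 mod 37 = 26^2 - 2*18 = 11
y3 = s (x1 - x3) - y1 mod 37 = 26 * (18 - 11) - 32 = 2

2P = (11, 2)


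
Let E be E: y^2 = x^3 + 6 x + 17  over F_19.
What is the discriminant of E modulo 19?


4 a^3 + 27 b^2 = 4*6^3 + 27*17^2 = 864 + 7803 = 8667
Delta = -16 * (8667) = -138672
Delta mod 19 = 9

Delta = 9 (mod 19)


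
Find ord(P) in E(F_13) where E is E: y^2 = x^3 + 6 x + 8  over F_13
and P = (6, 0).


Compute successive multiples of P until we hit O:
  1P = (6, 0)
  2P = O

ord(P) = 2


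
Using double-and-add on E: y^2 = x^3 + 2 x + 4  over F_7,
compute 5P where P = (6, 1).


k = 5 = 101_2 (binary, LSB first: 101)
Double-and-add from P = (6, 1):
  bit 0 = 1: acc = O + (6, 1) = (6, 1)
  bit 1 = 0: acc unchanged = (6, 1)
  bit 2 = 1: acc = (6, 1) + (2, 3) = (1, 0)

5P = (1, 0)


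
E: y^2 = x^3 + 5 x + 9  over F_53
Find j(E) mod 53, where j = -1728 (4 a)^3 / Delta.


Delta = -16(4 a^3 + 27 b^2) mod 53 = 44
-1728 * (4 a)^3 = -1728 * (4*5)^3 mod 53 = 43
j = 43 * 44^(-1) mod 53 = 7

j = 7 (mod 53)


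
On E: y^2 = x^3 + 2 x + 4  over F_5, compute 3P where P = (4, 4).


k = 3 = 11_2 (binary, LSB first: 11)
Double-and-add from P = (4, 4):
  bit 0 = 1: acc = O + (4, 4) = (4, 4)
  bit 1 = 1: acc = (4, 4) + (2, 1) = (0, 2)

3P = (0, 2)


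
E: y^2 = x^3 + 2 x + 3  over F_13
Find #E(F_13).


For each x in F_13, count y with y^2 = x^3 + 2 x + 3 mod 13:
  x = 0: RHS = 3, y in [4, 9]  -> 2 point(s)
  x = 3: RHS = 10, y in [6, 7]  -> 2 point(s)
  x = 4: RHS = 10, y in [6, 7]  -> 2 point(s)
  x = 6: RHS = 10, y in [6, 7]  -> 2 point(s)
  x = 7: RHS = 9, y in [3, 10]  -> 2 point(s)
  x = 9: RHS = 9, y in [3, 10]  -> 2 point(s)
  x = 10: RHS = 9, y in [3, 10]  -> 2 point(s)
  x = 11: RHS = 4, y in [2, 11]  -> 2 point(s)
  x = 12: RHS = 0, y in [0]  -> 1 point(s)
Affine points: 17. Add the point at infinity: total = 18.

#E(F_13) = 18


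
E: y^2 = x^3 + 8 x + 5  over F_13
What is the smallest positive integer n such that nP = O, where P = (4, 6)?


Compute successive multiples of P until we hit O:
  1P = (4, 6)
  2P = (8, 10)
  3P = (2, 9)
  4P = (6, 10)
  5P = (7, 1)
  6P = (12, 3)
  7P = (1, 1)
  8P = (5, 1)
  ... (continuing to 20P)
  20P = O

ord(P) = 20


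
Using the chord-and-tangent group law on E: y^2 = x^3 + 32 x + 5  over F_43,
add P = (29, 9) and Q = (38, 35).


P != Q, so use the chord formula.
s = (y2 - y1) / (x2 - x1) = (26) / (9) mod 43 = 22
x3 = s^2 - x1 - x2 mod 43 = 22^2 - 29 - 38 = 30
y3 = s (x1 - x3) - y1 mod 43 = 22 * (29 - 30) - 9 = 12

P + Q = (30, 12)


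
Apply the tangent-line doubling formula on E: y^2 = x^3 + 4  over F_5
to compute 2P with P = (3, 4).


Doubling: s = (3 x1^2 + a) / (2 y1)
s = (3*3^2 + 0) / (2*4) mod 5 = 4
x3 = s^2 - 2 x1 mod 5 = 4^2 - 2*3 = 0
y3 = s (x1 - x3) - y1 mod 5 = 4 * (3 - 0) - 4 = 3

2P = (0, 3)


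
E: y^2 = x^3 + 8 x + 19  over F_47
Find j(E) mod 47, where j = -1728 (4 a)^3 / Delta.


Delta = -16(4 a^3 + 27 b^2) mod 47 = 32
-1728 * (4 a)^3 = -1728 * (4*8)^3 mod 47 = 5
j = 5 * 32^(-1) mod 47 = 31

j = 31 (mod 47)


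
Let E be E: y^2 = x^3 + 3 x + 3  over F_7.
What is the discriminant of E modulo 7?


4 a^3 + 27 b^2 = 4*3^3 + 27*3^2 = 108 + 243 = 351
Delta = -16 * (351) = -5616
Delta mod 7 = 5

Delta = 5 (mod 7)


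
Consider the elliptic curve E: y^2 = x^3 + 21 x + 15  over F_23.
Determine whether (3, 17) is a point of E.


Check whether y^2 = x^3 + 21 x + 15 (mod 23) for (x, y) = (3, 17).
LHS: y^2 = 17^2 mod 23 = 13
RHS: x^3 + 21 x + 15 = 3^3 + 21*3 + 15 mod 23 = 13
LHS = RHS

Yes, on the curve


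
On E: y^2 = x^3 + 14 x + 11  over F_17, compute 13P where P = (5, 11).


k = 13 = 1101_2 (binary, LSB first: 1011)
Double-and-add from P = (5, 11):
  bit 0 = 1: acc = O + (5, 11) = (5, 11)
  bit 1 = 0: acc unchanged = (5, 11)
  bit 2 = 1: acc = (5, 11) + (15, 14) = (1, 14)
  bit 3 = 1: acc = (1, 14) + (2, 9) = (5, 6)

13P = (5, 6)


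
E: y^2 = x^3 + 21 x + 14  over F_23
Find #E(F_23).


For each x in F_23, count y with y^2 = x^3 + 21 x + 14 mod 23:
  x = 1: RHS = 13, y in [6, 17]  -> 2 point(s)
  x = 2: RHS = 18, y in [8, 15]  -> 2 point(s)
  x = 3: RHS = 12, y in [9, 14]  -> 2 point(s)
  x = 4: RHS = 1, y in [1, 22]  -> 2 point(s)
  x = 8: RHS = 4, y in [2, 21]  -> 2 point(s)
  x = 9: RHS = 12, y in [9, 14]  -> 2 point(s)
  x = 11: RHS = 12, y in [9, 14]  -> 2 point(s)
  x = 12: RHS = 16, y in [4, 19]  -> 2 point(s)
  x = 13: RHS = 0, y in [0]  -> 1 point(s)
  x = 14: RHS = 16, y in [4, 19]  -> 2 point(s)
  x = 15: RHS = 1, y in [1, 22]  -> 2 point(s)
  x = 19: RHS = 4, y in [2, 21]  -> 2 point(s)
  x = 20: RHS = 16, y in [4, 19]  -> 2 point(s)
Affine points: 25. Add the point at infinity: total = 26.

#E(F_23) = 26


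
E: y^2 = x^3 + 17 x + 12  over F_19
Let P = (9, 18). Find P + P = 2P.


Doubling: s = (3 x1^2 + a) / (2 y1)
s = (3*9^2 + 17) / (2*18) mod 19 = 3
x3 = s^2 - 2 x1 mod 19 = 3^2 - 2*9 = 10
y3 = s (x1 - x3) - y1 mod 19 = 3 * (9 - 10) - 18 = 17

2P = (10, 17)


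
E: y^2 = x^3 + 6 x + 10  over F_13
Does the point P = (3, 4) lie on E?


Check whether y^2 = x^3 + 6 x + 10 (mod 13) for (x, y) = (3, 4).
LHS: y^2 = 4^2 mod 13 = 3
RHS: x^3 + 6 x + 10 = 3^3 + 6*3 + 10 mod 13 = 3
LHS = RHS

Yes, on the curve


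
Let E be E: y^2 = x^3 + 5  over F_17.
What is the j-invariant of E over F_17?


Delta = -16(4 a^3 + 27 b^2) mod 17 = 12
-1728 * (4 a)^3 = -1728 * (4*0)^3 mod 17 = 0
j = 0 * 12^(-1) mod 17 = 0

j = 0 (mod 17)


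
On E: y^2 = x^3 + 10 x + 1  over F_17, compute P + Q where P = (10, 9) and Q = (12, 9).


P != Q, so use the chord formula.
s = (y2 - y1) / (x2 - x1) = (0) / (2) mod 17 = 0
x3 = s^2 - x1 - x2 mod 17 = 0^2 - 10 - 12 = 12
y3 = s (x1 - x3) - y1 mod 17 = 0 * (10 - 12) - 9 = 8

P + Q = (12, 8)


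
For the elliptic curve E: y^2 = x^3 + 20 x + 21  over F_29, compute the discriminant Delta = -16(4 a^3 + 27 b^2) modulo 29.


4 a^3 + 27 b^2 = 4*20^3 + 27*21^2 = 32000 + 11907 = 43907
Delta = -16 * (43907) = -702512
Delta mod 29 = 13

Delta = 13 (mod 29)


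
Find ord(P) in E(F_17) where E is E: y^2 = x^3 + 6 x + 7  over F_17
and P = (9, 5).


Compute successive multiples of P until we hit O:
  1P = (9, 5)
  2P = (15, 2)
  3P = (6, 2)
  4P = (3, 1)
  5P = (13, 15)
  6P = (14, 8)
  7P = (10, 8)
  8P = (7, 1)
  ... (continuing to 20P)
  20P = O

ord(P) = 20


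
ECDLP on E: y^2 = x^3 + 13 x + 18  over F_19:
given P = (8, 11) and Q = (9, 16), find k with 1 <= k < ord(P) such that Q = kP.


Enumerate multiples of P until we hit Q = (9, 16):
  1P = (8, 11)
  2P = (9, 3)
  3P = (9, 16)
Match found at i = 3.

k = 3


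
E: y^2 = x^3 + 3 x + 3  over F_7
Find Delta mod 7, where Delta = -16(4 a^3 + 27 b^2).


4 a^3 + 27 b^2 = 4*3^3 + 27*3^2 = 108 + 243 = 351
Delta = -16 * (351) = -5616
Delta mod 7 = 5

Delta = 5 (mod 7)


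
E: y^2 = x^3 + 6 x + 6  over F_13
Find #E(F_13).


For each x in F_13, count y with y^2 = x^3 + 6 x + 6 mod 13:
  x = 1: RHS = 0, y in [0]  -> 1 point(s)
  x = 2: RHS = 0, y in [0]  -> 1 point(s)
  x = 3: RHS = 12, y in [5, 8]  -> 2 point(s)
  x = 4: RHS = 3, y in [4, 9]  -> 2 point(s)
  x = 7: RHS = 1, y in [1, 12]  -> 2 point(s)
  x = 9: RHS = 9, y in [3, 10]  -> 2 point(s)
  x = 10: RHS = 0, y in [0]  -> 1 point(s)
  x = 11: RHS = 12, y in [5, 8]  -> 2 point(s)
  x = 12: RHS = 12, y in [5, 8]  -> 2 point(s)
Affine points: 15. Add the point at infinity: total = 16.

#E(F_13) = 16


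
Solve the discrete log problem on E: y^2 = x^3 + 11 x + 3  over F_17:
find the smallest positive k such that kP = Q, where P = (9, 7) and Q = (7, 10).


Enumerate multiples of P until we hit Q = (7, 10):
  1P = (9, 7)
  2P = (1, 7)
  3P = (7, 10)
Match found at i = 3.

k = 3


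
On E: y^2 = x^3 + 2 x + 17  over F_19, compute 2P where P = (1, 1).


Doubling: s = (3 x1^2 + a) / (2 y1)
s = (3*1^2 + 2) / (2*1) mod 19 = 12
x3 = s^2 - 2 x1 mod 19 = 12^2 - 2*1 = 9
y3 = s (x1 - x3) - y1 mod 19 = 12 * (1 - 9) - 1 = 17

2P = (9, 17)


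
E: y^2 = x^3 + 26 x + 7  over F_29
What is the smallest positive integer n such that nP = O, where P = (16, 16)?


Compute successive multiples of P until we hit O:
  1P = (16, 16)
  2P = (4, 28)
  3P = (10, 7)
  4P = (27, 11)
  5P = (20, 28)
  6P = (2, 26)
  7P = (5, 1)
  8P = (24, 10)
  ... (continuing to 17P)
  17P = O

ord(P) = 17


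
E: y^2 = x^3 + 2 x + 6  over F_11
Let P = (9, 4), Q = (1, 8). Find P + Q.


P != Q, so use the chord formula.
s = (y2 - y1) / (x2 - x1) = (4) / (3) mod 11 = 5
x3 = s^2 - x1 - x2 mod 11 = 5^2 - 9 - 1 = 4
y3 = s (x1 - x3) - y1 mod 11 = 5 * (9 - 4) - 4 = 10

P + Q = (4, 10)


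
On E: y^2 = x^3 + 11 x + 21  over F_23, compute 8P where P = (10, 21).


k = 8 = 1000_2 (binary, LSB first: 0001)
Double-and-add from P = (10, 21):
  bit 0 = 0: acc unchanged = O
  bit 1 = 0: acc unchanged = O
  bit 2 = 0: acc unchanged = O
  bit 3 = 1: acc = O + (10, 2) = (10, 2)

8P = (10, 2)


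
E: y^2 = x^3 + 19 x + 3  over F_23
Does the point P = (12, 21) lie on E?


Check whether y^2 = x^3 + 19 x + 3 (mod 23) for (x, y) = (12, 21).
LHS: y^2 = 21^2 mod 23 = 4
RHS: x^3 + 19 x + 3 = 12^3 + 19*12 + 3 mod 23 = 4
LHS = RHS

Yes, on the curve


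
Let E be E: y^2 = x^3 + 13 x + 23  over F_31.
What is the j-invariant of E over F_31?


Delta = -16(4 a^3 + 27 b^2) mod 31 = 12
-1728 * (4 a)^3 = -1728 * (4*13)^3 mod 31 = 29
j = 29 * 12^(-1) mod 31 = 5

j = 5 (mod 31)


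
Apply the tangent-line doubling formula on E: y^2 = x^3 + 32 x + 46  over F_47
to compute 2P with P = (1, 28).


Doubling: s = (3 x1^2 + a) / (2 y1)
s = (3*1^2 + 32) / (2*28) mod 47 = 30
x3 = s^2 - 2 x1 mod 47 = 30^2 - 2*1 = 5
y3 = s (x1 - x3) - y1 mod 47 = 30 * (1 - 5) - 28 = 40

2P = (5, 40)


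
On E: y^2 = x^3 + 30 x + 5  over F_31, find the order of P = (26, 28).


Compute successive multiples of P until we hit O:
  1P = (26, 28)
  2P = (14, 10)
  3P = (1, 25)
  4P = (12, 27)
  5P = (21, 10)
  6P = (23, 20)
  7P = (27, 21)
  8P = (27, 10)
  ... (continuing to 15P)
  15P = O

ord(P) = 15


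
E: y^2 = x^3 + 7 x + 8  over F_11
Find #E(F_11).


For each x in F_11, count y with y^2 = x^3 + 7 x + 8 mod 11:
  x = 1: RHS = 5, y in [4, 7]  -> 2 point(s)
  x = 3: RHS = 1, y in [1, 10]  -> 2 point(s)
  x = 4: RHS = 1, y in [1, 10]  -> 2 point(s)
  x = 5: RHS = 3, y in [5, 6]  -> 2 point(s)
  x = 7: RHS = 4, y in [2, 9]  -> 2 point(s)
  x = 8: RHS = 4, y in [2, 9]  -> 2 point(s)
  x = 10: RHS = 0, y in [0]  -> 1 point(s)
Affine points: 13. Add the point at infinity: total = 14.

#E(F_11) = 14


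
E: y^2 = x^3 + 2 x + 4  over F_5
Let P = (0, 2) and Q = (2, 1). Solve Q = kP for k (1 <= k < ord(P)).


Enumerate multiples of P until we hit Q = (2, 1):
  1P = (0, 2)
  2P = (4, 1)
  3P = (2, 1)
Match found at i = 3.

k = 3


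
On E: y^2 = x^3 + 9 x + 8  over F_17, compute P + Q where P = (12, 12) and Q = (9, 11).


P != Q, so use the chord formula.
s = (y2 - y1) / (x2 - x1) = (16) / (14) mod 17 = 6
x3 = s^2 - x1 - x2 mod 17 = 6^2 - 12 - 9 = 15
y3 = s (x1 - x3) - y1 mod 17 = 6 * (12 - 15) - 12 = 4

P + Q = (15, 4)


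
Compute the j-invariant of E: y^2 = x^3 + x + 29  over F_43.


Delta = -16(4 a^3 + 27 b^2) mod 43 = 17
-1728 * (4 a)^3 = -1728 * (4*1)^3 mod 43 = 4
j = 4 * 17^(-1) mod 43 = 23

j = 23 (mod 43)


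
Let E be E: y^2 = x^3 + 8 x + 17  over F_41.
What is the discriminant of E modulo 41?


4 a^3 + 27 b^2 = 4*8^3 + 27*17^2 = 2048 + 7803 = 9851
Delta = -16 * (9851) = -157616
Delta mod 41 = 29

Delta = 29 (mod 41)


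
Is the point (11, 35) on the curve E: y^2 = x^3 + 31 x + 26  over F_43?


Check whether y^2 = x^3 + 31 x + 26 (mod 43) for (x, y) = (11, 35).
LHS: y^2 = 35^2 mod 43 = 21
RHS: x^3 + 31 x + 26 = 11^3 + 31*11 + 26 mod 43 = 21
LHS = RHS

Yes, on the curve


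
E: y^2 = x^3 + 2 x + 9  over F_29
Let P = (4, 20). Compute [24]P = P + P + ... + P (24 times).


k = 24 = 11000_2 (binary, LSB first: 00011)
Double-and-add from P = (4, 20):
  bit 0 = 0: acc unchanged = O
  bit 1 = 0: acc unchanged = O
  bit 2 = 0: acc unchanged = O
  bit 3 = 1: acc = O + (6, 11) = (6, 11)
  bit 4 = 1: acc = (6, 11) + (13, 12) = (26, 11)

24P = (26, 11)


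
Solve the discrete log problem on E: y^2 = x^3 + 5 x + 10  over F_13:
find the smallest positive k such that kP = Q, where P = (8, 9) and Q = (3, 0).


Enumerate multiples of P until we hit Q = (3, 0):
  1P = (8, 9)
  2P = (6, 10)
  3P = (9, 11)
  4P = (0, 7)
  5P = (1, 9)
  6P = (4, 4)
  7P = (5, 11)
  8P = (12, 11)
  9P = (3, 0)
Match found at i = 9.

k = 9


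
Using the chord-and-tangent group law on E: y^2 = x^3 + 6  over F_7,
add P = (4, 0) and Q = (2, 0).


P != Q, so use the chord formula.
s = (y2 - y1) / (x2 - x1) = (0) / (5) mod 7 = 0
x3 = s^2 - x1 - x2 mod 7 = 0^2 - 4 - 2 = 1
y3 = s (x1 - x3) - y1 mod 7 = 0 * (4 - 1) - 0 = 0

P + Q = (1, 0)


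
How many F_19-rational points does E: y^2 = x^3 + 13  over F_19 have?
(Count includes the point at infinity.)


For each x in F_19, count y with y^2 = x^3 + 0 x + 13 mod 19:
  x = 4: RHS = 1, y in [1, 18]  -> 2 point(s)
  x = 5: RHS = 5, y in [9, 10]  -> 2 point(s)
  x = 6: RHS = 1, y in [1, 18]  -> 2 point(s)
  x = 9: RHS = 1, y in [1, 18]  -> 2 point(s)
  x = 10: RHS = 6, y in [5, 14]  -> 2 point(s)
  x = 13: RHS = 6, y in [5, 14]  -> 2 point(s)
  x = 15: RHS = 6, y in [5, 14]  -> 2 point(s)
  x = 16: RHS = 5, y in [9, 10]  -> 2 point(s)
  x = 17: RHS = 5, y in [9, 10]  -> 2 point(s)
Affine points: 18. Add the point at infinity: total = 19.

#E(F_19) = 19


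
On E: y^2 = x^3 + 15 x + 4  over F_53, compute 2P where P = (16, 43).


Doubling: s = (3 x1^2 + a) / (2 y1)
s = (3*16^2 + 15) / (2*43) mod 53 = 43
x3 = s^2 - 2 x1 mod 53 = 43^2 - 2*16 = 15
y3 = s (x1 - x3) - y1 mod 53 = 43 * (16 - 15) - 43 = 0

2P = (15, 0)


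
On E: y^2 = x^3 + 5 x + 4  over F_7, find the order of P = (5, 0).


Compute successive multiples of P until we hit O:
  1P = (5, 0)
  2P = O

ord(P) = 2


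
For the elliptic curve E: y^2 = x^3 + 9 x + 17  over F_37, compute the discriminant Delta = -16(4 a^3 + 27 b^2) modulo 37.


4 a^3 + 27 b^2 = 4*9^3 + 27*17^2 = 2916 + 7803 = 10719
Delta = -16 * (10719) = -171504
Delta mod 37 = 28

Delta = 28 (mod 37)


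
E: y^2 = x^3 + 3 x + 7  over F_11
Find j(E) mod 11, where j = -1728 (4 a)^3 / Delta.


Delta = -16(4 a^3 + 27 b^2) mod 11 = 6
-1728 * (4 a)^3 = -1728 * (4*3)^3 mod 11 = 10
j = 10 * 6^(-1) mod 11 = 9

j = 9 (mod 11)


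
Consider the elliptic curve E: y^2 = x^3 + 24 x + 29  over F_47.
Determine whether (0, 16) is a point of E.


Check whether y^2 = x^3 + 24 x + 29 (mod 47) for (x, y) = (0, 16).
LHS: y^2 = 16^2 mod 47 = 21
RHS: x^3 + 24 x + 29 = 0^3 + 24*0 + 29 mod 47 = 29
LHS != RHS

No, not on the curve


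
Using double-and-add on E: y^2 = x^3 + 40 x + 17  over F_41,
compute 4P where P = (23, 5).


k = 4 = 100_2 (binary, LSB first: 001)
Double-and-add from P = (23, 5):
  bit 0 = 0: acc unchanged = O
  bit 1 = 0: acc unchanged = O
  bit 2 = 1: acc = O + (23, 36) = (23, 36)

4P = (23, 36)


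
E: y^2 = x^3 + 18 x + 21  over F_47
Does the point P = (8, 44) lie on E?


Check whether y^2 = x^3 + 18 x + 21 (mod 47) for (x, y) = (8, 44).
LHS: y^2 = 44^2 mod 47 = 9
RHS: x^3 + 18 x + 21 = 8^3 + 18*8 + 21 mod 47 = 19
LHS != RHS

No, not on the curve


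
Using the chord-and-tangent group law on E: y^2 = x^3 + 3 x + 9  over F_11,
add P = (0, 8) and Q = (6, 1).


P != Q, so use the chord formula.
s = (y2 - y1) / (x2 - x1) = (4) / (6) mod 11 = 8
x3 = s^2 - x1 - x2 mod 11 = 8^2 - 0 - 6 = 3
y3 = s (x1 - x3) - y1 mod 11 = 8 * (0 - 3) - 8 = 1

P + Q = (3, 1)


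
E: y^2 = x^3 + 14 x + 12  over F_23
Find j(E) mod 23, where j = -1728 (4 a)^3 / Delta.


Delta = -16(4 a^3 + 27 b^2) mod 23 = 19
-1728 * (4 a)^3 = -1728 * (4*14)^3 mod 23 = 13
j = 13 * 19^(-1) mod 23 = 14

j = 14 (mod 23)


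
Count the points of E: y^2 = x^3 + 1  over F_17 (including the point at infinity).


For each x in F_17, count y with y^2 = x^3 + 0 x + 1 mod 17:
  x = 0: RHS = 1, y in [1, 16]  -> 2 point(s)
  x = 1: RHS = 2, y in [6, 11]  -> 2 point(s)
  x = 2: RHS = 9, y in [3, 14]  -> 2 point(s)
  x = 6: RHS = 13, y in [8, 9]  -> 2 point(s)
  x = 7: RHS = 4, y in [2, 15]  -> 2 point(s)
  x = 9: RHS = 16, y in [4, 13]  -> 2 point(s)
  x = 10: RHS = 15, y in [7, 10]  -> 2 point(s)
  x = 14: RHS = 8, y in [5, 12]  -> 2 point(s)
  x = 16: RHS = 0, y in [0]  -> 1 point(s)
Affine points: 17. Add the point at infinity: total = 18.

#E(F_17) = 18


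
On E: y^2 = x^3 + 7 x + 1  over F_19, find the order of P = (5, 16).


Compute successive multiples of P until we hit O:
  1P = (5, 16)
  2P = (10, 8)
  3P = (2, 2)
  4P = (0, 1)
  5P = (4, 6)
  6P = (15, 17)
  7P = (3, 7)
  8P = (17, 6)
  ... (continuing to 21P)
  21P = O

ord(P) = 21


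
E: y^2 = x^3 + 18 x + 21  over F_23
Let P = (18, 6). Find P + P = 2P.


Doubling: s = (3 x1^2 + a) / (2 y1)
s = (3*18^2 + 18) / (2*6) mod 23 = 2
x3 = s^2 - 2 x1 mod 23 = 2^2 - 2*18 = 14
y3 = s (x1 - x3) - y1 mod 23 = 2 * (18 - 14) - 6 = 2

2P = (14, 2)


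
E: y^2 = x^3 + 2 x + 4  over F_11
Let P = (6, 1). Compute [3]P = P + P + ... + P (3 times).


k = 3 = 11_2 (binary, LSB first: 11)
Double-and-add from P = (6, 1):
  bit 0 = 1: acc = O + (6, 1) = (6, 1)
  bit 1 = 1: acc = (6, 1) + (10, 10) = (9, 6)

3P = (9, 6)


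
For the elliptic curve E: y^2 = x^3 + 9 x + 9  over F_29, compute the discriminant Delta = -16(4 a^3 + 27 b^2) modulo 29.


4 a^3 + 27 b^2 = 4*9^3 + 27*9^2 = 2916 + 2187 = 5103
Delta = -16 * (5103) = -81648
Delta mod 29 = 16

Delta = 16 (mod 29)


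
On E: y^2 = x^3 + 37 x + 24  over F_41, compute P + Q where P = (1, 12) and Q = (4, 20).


P != Q, so use the chord formula.
s = (y2 - y1) / (x2 - x1) = (8) / (3) mod 41 = 30
x3 = s^2 - x1 - x2 mod 41 = 30^2 - 1 - 4 = 34
y3 = s (x1 - x3) - y1 mod 41 = 30 * (1 - 34) - 12 = 23

P + Q = (34, 23)


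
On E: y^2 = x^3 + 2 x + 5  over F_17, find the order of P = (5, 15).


Compute successive multiples of P until we hit O:
  1P = (5, 15)
  2P = (11, 7)
  3P = (16, 11)
  4P = (4, 14)
  5P = (9, 15)
  6P = (3, 2)
  7P = (13, 1)
  8P = (1, 12)
  ... (continuing to 18P)
  18P = O

ord(P) = 18


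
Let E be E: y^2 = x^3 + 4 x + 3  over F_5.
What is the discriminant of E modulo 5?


4 a^3 + 27 b^2 = 4*4^3 + 27*3^2 = 256 + 243 = 499
Delta = -16 * (499) = -7984
Delta mod 5 = 1

Delta = 1 (mod 5)


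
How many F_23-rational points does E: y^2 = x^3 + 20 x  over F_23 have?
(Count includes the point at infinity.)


For each x in F_23, count y with y^2 = x^3 + 20 x + 0 mod 23:
  x = 0: RHS = 0, y in [0]  -> 1 point(s)
  x = 2: RHS = 2, y in [5, 18]  -> 2 point(s)
  x = 3: RHS = 18, y in [8, 15]  -> 2 point(s)
  x = 4: RHS = 6, y in [11, 12]  -> 2 point(s)
  x = 5: RHS = 18, y in [8, 15]  -> 2 point(s)
  x = 7: RHS = 0, y in [0]  -> 1 point(s)
  x = 9: RHS = 12, y in [9, 14]  -> 2 point(s)
  x = 10: RHS = 4, y in [2, 21]  -> 2 point(s)
  x = 12: RHS = 13, y in [6, 17]  -> 2 point(s)
  x = 15: RHS = 18, y in [8, 15]  -> 2 point(s)
  x = 16: RHS = 0, y in [0]  -> 1 point(s)
  x = 17: RHS = 9, y in [3, 20]  -> 2 point(s)
  x = 22: RHS = 2, y in [5, 18]  -> 2 point(s)
Affine points: 23. Add the point at infinity: total = 24.

#E(F_23) = 24


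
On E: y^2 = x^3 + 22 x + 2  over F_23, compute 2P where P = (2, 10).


Doubling: s = (3 x1^2 + a) / (2 y1)
s = (3*2^2 + 22) / (2*10) mod 23 = 4
x3 = s^2 - 2 x1 mod 23 = 4^2 - 2*2 = 12
y3 = s (x1 - x3) - y1 mod 23 = 4 * (2 - 12) - 10 = 19

2P = (12, 19)


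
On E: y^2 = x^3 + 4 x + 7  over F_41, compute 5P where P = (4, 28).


k = 5 = 101_2 (binary, LSB first: 101)
Double-and-add from P = (4, 28):
  bit 0 = 1: acc = O + (4, 28) = (4, 28)
  bit 1 = 0: acc unchanged = (4, 28)
  bit 2 = 1: acc = (4, 28) + (33, 23) = (13, 40)

5P = (13, 40)


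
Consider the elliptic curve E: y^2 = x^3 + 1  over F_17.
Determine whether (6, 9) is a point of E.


Check whether y^2 = x^3 + 0 x + 1 (mod 17) for (x, y) = (6, 9).
LHS: y^2 = 9^2 mod 17 = 13
RHS: x^3 + 0 x + 1 = 6^3 + 0*6 + 1 mod 17 = 13
LHS = RHS

Yes, on the curve


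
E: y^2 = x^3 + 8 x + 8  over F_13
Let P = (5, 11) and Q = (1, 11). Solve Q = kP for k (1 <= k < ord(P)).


Enumerate multiples of P until we hit Q = (1, 11):
  1P = (5, 11)
  2P = (7, 11)
  3P = (1, 2)
  4P = (8, 5)
  5P = (4, 0)
  6P = (8, 8)
  7P = (1, 11)
Match found at i = 7.

k = 7


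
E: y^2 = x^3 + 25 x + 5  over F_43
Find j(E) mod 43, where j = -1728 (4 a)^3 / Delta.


Delta = -16(4 a^3 + 27 b^2) mod 43 = 1
-1728 * (4 a)^3 = -1728 * (4*25)^3 mod 43 = 21
j = 21 * 1^(-1) mod 43 = 21

j = 21 (mod 43)


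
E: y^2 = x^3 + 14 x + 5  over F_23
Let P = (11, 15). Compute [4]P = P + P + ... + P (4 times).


k = 4 = 100_2 (binary, LSB first: 001)
Double-and-add from P = (11, 15):
  bit 0 = 0: acc unchanged = O
  bit 1 = 0: acc unchanged = O
  bit 2 = 1: acc = O + (2, 8) = (2, 8)

4P = (2, 8)


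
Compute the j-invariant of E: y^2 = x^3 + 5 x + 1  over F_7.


Delta = -16(4 a^3 + 27 b^2) mod 7 = 3
-1728 * (4 a)^3 = -1728 * (4*5)^3 mod 7 = 6
j = 6 * 3^(-1) mod 7 = 2

j = 2 (mod 7)


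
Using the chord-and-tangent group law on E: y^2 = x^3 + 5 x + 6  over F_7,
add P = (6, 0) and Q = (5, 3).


P != Q, so use the chord formula.
s = (y2 - y1) / (x2 - x1) = (3) / (6) mod 7 = 4
x3 = s^2 - x1 - x2 mod 7 = 4^2 - 6 - 5 = 5
y3 = s (x1 - x3) - y1 mod 7 = 4 * (6 - 5) - 0 = 4

P + Q = (5, 4)


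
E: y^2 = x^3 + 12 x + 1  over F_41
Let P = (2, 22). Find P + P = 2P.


Doubling: s = (3 x1^2 + a) / (2 y1)
s = (3*2^2 + 12) / (2*22) mod 41 = 8
x3 = s^2 - 2 x1 mod 41 = 8^2 - 2*2 = 19
y3 = s (x1 - x3) - y1 mod 41 = 8 * (2 - 19) - 22 = 6

2P = (19, 6)


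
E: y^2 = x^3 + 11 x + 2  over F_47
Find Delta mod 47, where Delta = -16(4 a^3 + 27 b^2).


4 a^3 + 27 b^2 = 4*11^3 + 27*2^2 = 5324 + 108 = 5432
Delta = -16 * (5432) = -86912
Delta mod 47 = 38

Delta = 38 (mod 47)


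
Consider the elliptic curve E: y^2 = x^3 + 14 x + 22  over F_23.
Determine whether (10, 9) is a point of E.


Check whether y^2 = x^3 + 14 x + 22 (mod 23) for (x, y) = (10, 9).
LHS: y^2 = 9^2 mod 23 = 12
RHS: x^3 + 14 x + 22 = 10^3 + 14*10 + 22 mod 23 = 12
LHS = RHS

Yes, on the curve


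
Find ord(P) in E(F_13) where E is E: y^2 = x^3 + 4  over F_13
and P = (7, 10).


Compute successive multiples of P until we hit O:
  1P = (7, 10)
  2P = (11, 10)
  3P = (8, 3)
  4P = (8, 10)
  5P = (11, 3)
  6P = (7, 3)
  7P = O

ord(P) = 7


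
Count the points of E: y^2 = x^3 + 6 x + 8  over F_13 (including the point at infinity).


For each x in F_13, count y with y^2 = x^3 + 6 x + 8 mod 13:
  x = 3: RHS = 1, y in [1, 12]  -> 2 point(s)
  x = 6: RHS = 0, y in [0]  -> 1 point(s)
  x = 7: RHS = 3, y in [4, 9]  -> 2 point(s)
  x = 8: RHS = 9, y in [3, 10]  -> 2 point(s)
  x = 11: RHS = 1, y in [1, 12]  -> 2 point(s)
  x = 12: RHS = 1, y in [1, 12]  -> 2 point(s)
Affine points: 11. Add the point at infinity: total = 12.

#E(F_13) = 12


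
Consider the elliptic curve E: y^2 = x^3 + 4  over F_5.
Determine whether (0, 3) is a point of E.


Check whether y^2 = x^3 + 0 x + 4 (mod 5) for (x, y) = (0, 3).
LHS: y^2 = 3^2 mod 5 = 4
RHS: x^3 + 0 x + 4 = 0^3 + 0*0 + 4 mod 5 = 4
LHS = RHS

Yes, on the curve


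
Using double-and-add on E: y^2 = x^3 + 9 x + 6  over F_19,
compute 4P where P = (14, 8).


k = 4 = 100_2 (binary, LSB first: 001)
Double-and-add from P = (14, 8):
  bit 0 = 0: acc unchanged = O
  bit 1 = 0: acc unchanged = O
  bit 2 = 1: acc = O + (8, 18) = (8, 18)

4P = (8, 18)


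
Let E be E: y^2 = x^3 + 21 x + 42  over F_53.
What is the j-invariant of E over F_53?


Delta = -16(4 a^3 + 27 b^2) mod 53 = 34
-1728 * (4 a)^3 = -1728 * (4*21)^3 mod 53 = 52
j = 52 * 34^(-1) mod 53 = 14

j = 14 (mod 53)


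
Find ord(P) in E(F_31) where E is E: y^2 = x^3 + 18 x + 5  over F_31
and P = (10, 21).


Compute successive multiples of P until we hit O:
  1P = (10, 21)
  2P = (0, 6)
  3P = (0, 25)
  4P = (10, 10)
  5P = O

ord(P) = 5


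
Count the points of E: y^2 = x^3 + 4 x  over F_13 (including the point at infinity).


For each x in F_13, count y with y^2 = x^3 + 4 x + 0 mod 13:
  x = 0: RHS = 0, y in [0]  -> 1 point(s)
  x = 2: RHS = 3, y in [4, 9]  -> 2 point(s)
  x = 3: RHS = 0, y in [0]  -> 1 point(s)
  x = 10: RHS = 0, y in [0]  -> 1 point(s)
  x = 11: RHS = 10, y in [6, 7]  -> 2 point(s)
Affine points: 7. Add the point at infinity: total = 8.

#E(F_13) = 8


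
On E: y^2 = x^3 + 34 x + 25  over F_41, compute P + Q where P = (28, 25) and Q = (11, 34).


P != Q, so use the chord formula.
s = (y2 - y1) / (x2 - x1) = (9) / (24) mod 41 = 26
x3 = s^2 - x1 - x2 mod 41 = 26^2 - 28 - 11 = 22
y3 = s (x1 - x3) - y1 mod 41 = 26 * (28 - 22) - 25 = 8

P + Q = (22, 8)


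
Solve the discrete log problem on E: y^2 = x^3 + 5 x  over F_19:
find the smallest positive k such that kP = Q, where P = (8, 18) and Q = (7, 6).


Enumerate multiples of P until we hit Q = (7, 6):
  1P = (8, 18)
  2P = (1, 5)
  3P = (15, 7)
  4P = (7, 13)
  5P = (10, 10)
  6P = (17, 18)
  7P = (13, 1)
  8P = (5, 6)
  9P = (3, 2)
  10P = (0, 0)
  11P = (3, 17)
  12P = (5, 13)
  13P = (13, 18)
  14P = (17, 1)
  15P = (10, 9)
  16P = (7, 6)
Match found at i = 16.

k = 16


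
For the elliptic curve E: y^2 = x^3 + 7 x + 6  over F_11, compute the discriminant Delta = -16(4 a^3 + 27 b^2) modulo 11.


4 a^3 + 27 b^2 = 4*7^3 + 27*6^2 = 1372 + 972 = 2344
Delta = -16 * (2344) = -37504
Delta mod 11 = 6

Delta = 6 (mod 11)


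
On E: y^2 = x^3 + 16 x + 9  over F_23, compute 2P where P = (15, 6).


Doubling: s = (3 x1^2 + a) / (2 y1)
s = (3*15^2 + 16) / (2*6) mod 23 = 2
x3 = s^2 - 2 x1 mod 23 = 2^2 - 2*15 = 20
y3 = s (x1 - x3) - y1 mod 23 = 2 * (15 - 20) - 6 = 7

2P = (20, 7)


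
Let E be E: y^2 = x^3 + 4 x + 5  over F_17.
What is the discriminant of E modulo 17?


4 a^3 + 27 b^2 = 4*4^3 + 27*5^2 = 256 + 675 = 931
Delta = -16 * (931) = -14896
Delta mod 17 = 13

Delta = 13 (mod 17)


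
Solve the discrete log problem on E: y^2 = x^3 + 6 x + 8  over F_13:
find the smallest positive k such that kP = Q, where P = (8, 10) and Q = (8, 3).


Enumerate multiples of P until we hit Q = (8, 3):
  1P = (8, 10)
  2P = (7, 9)
  3P = (12, 12)
  4P = (3, 12)
  5P = (11, 12)
  6P = (6, 0)
  7P = (11, 1)
  8P = (3, 1)
  9P = (12, 1)
  10P = (7, 4)
  11P = (8, 3)
Match found at i = 11.

k = 11


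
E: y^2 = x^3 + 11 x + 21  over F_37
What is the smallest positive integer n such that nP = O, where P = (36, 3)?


Compute successive multiples of P until we hit O:
  1P = (36, 3)
  2P = (28, 28)
  3P = (3, 28)
  4P = (7, 21)
  5P = (6, 9)
  6P = (35, 19)
  7P = (0, 13)
  8P = (27, 13)
  ... (continuing to 49P)
  49P = O

ord(P) = 49


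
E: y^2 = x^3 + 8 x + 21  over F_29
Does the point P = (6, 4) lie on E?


Check whether y^2 = x^3 + 8 x + 21 (mod 29) for (x, y) = (6, 4).
LHS: y^2 = 4^2 mod 29 = 16
RHS: x^3 + 8 x + 21 = 6^3 + 8*6 + 21 mod 29 = 24
LHS != RHS

No, not on the curve


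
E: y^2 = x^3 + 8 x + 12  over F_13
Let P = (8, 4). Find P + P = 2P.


Doubling: s = (3 x1^2 + a) / (2 y1)
s = (3*8^2 + 8) / (2*4) mod 13 = 12
x3 = s^2 - 2 x1 mod 13 = 12^2 - 2*8 = 11
y3 = s (x1 - x3) - y1 mod 13 = 12 * (8 - 11) - 4 = 12

2P = (11, 12)


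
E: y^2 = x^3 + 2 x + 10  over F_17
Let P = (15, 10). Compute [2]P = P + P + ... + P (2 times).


k = 2 = 10_2 (binary, LSB first: 01)
Double-and-add from P = (15, 10):
  bit 0 = 0: acc unchanged = O
  bit 1 = 1: acc = O + (5, 14) = (5, 14)

2P = (5, 14)


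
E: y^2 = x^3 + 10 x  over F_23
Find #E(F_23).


For each x in F_23, count y with y^2 = x^3 + 10 x + 0 mod 23:
  x = 0: RHS = 0, y in [0]  -> 1 point(s)
  x = 4: RHS = 12, y in [9, 14]  -> 2 point(s)
  x = 6: RHS = 0, y in [0]  -> 1 point(s)
  x = 12: RHS = 8, y in [10, 13]  -> 2 point(s)
  x = 13: RHS = 4, y in [2, 21]  -> 2 point(s)
  x = 14: RHS = 9, y in [3, 20]  -> 2 point(s)
  x = 15: RHS = 6, y in [11, 12]  -> 2 point(s)
  x = 16: RHS = 1, y in [1, 22]  -> 2 point(s)
  x = 17: RHS = 0, y in [0]  -> 1 point(s)
  x = 18: RHS = 9, y in [3, 20]  -> 2 point(s)
  x = 20: RHS = 12, y in [9, 14]  -> 2 point(s)
  x = 21: RHS = 18, y in [8, 15]  -> 2 point(s)
  x = 22: RHS = 12, y in [9, 14]  -> 2 point(s)
Affine points: 23. Add the point at infinity: total = 24.

#E(F_23) = 24


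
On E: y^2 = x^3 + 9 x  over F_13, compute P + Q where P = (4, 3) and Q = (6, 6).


P != Q, so use the chord formula.
s = (y2 - y1) / (x2 - x1) = (3) / (2) mod 13 = 8
x3 = s^2 - x1 - x2 mod 13 = 8^2 - 4 - 6 = 2
y3 = s (x1 - x3) - y1 mod 13 = 8 * (4 - 2) - 3 = 0

P + Q = (2, 0)


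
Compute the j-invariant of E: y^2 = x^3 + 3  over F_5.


Delta = -16(4 a^3 + 27 b^2) mod 5 = 2
-1728 * (4 a)^3 = -1728 * (4*0)^3 mod 5 = 0
j = 0 * 2^(-1) mod 5 = 0

j = 0 (mod 5)


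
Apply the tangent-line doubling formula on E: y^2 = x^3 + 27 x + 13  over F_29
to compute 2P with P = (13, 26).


Doubling: s = (3 x1^2 + a) / (2 y1)
s = (3*13^2 + 27) / (2*26) mod 29 = 27
x3 = s^2 - 2 x1 mod 29 = 27^2 - 2*13 = 7
y3 = s (x1 - x3) - y1 mod 29 = 27 * (13 - 7) - 26 = 20

2P = (7, 20)
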